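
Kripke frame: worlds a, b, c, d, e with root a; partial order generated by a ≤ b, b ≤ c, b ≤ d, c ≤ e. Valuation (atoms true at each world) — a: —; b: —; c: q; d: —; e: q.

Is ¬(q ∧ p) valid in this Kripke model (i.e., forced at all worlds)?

Yes

a ⊩ ¬(q ∧ p): no world accessible from a forces q ∧ p.
Since the root a forces ¬(q ∧ p) and forcing is persistent (monotone upward), every world forces it.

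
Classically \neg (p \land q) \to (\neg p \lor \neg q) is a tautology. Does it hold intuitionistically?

This is the constructively invalid direction of De Morgan's law for conjunction, which is not intuitionistically valid.
A Kripke countermodel: worlds 0, 1, 2; order generated by 0 \le 1, 0 \le 2; atoms true at each world — 0:{}; 1:{p}; 2:{q}.
0 \nVdash \neg (p \land q) \to (\neg p \lor \neg q): already at 0 itself, 0 \Vdash \neg (p \land q) but 0 \nVdash \neg p \lor \neg q.
0 \nVdash \neg p \lor \neg q: neither disjunct is forced at 0.
0 \nVdash \neg p since 1 is accessible from 0 and 1 \Vdash p.
So the root 0 does not force the formula.

No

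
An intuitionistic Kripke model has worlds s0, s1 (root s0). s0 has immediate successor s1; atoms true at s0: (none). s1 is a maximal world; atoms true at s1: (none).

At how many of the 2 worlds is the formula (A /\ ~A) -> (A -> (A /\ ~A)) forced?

s0: forces it.
s1: forces it.
Worlds forcing the formula: {s0, s1}.

2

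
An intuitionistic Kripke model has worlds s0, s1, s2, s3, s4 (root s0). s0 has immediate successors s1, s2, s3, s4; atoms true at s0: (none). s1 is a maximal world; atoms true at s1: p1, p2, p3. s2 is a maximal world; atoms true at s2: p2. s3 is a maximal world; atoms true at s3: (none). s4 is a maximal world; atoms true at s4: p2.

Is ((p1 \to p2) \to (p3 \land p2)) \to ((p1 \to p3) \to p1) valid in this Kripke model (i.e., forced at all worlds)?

Yes

s0 \Vdash ((p1 \to p2) \to (p3 \land p2)) \to ((p1 \to p3) \to p1): every world accessible from s0 that forces (p1 \to p2) \to (p3 \land p2) (namely s1) also forces (p1 \to p3) \to p1.
Since the root s0 forces ((p1 \to p2) \to (p3 \land p2)) \to ((p1 \to p3) \to p1) and forcing is persistent (monotone upward), every world forces it.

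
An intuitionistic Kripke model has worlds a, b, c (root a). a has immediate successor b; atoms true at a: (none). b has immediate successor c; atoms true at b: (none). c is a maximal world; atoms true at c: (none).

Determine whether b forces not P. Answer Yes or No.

Yes

b forces not P: no world accessible from b forces P.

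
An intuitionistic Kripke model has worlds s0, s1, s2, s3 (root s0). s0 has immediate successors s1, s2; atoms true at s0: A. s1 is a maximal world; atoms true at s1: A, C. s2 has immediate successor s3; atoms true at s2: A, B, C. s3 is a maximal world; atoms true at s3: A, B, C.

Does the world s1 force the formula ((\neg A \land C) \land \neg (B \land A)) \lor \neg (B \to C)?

No

s1 \nVdash ((\neg A \land C) \land \neg (B \land A)) \lor \neg (B \to C): neither disjunct is forced at s1.
s1 \nVdash (\neg A \land C) \land \neg (B \land A) since s1 fails \neg A \land C.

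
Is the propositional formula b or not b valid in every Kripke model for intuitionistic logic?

No

This is the law of excluded middle, which is not intuitionistically valid.
A Kripke countermodel: worlds w0, w1; order generated by w0 <= w1; atoms true at each world — w0:{}; w1:{b}.
w0 does not force b or not b: neither disjunct is forced at w0.
w0 lacks atom b, so w0 does not force b.
So the root w0 does not force the formula.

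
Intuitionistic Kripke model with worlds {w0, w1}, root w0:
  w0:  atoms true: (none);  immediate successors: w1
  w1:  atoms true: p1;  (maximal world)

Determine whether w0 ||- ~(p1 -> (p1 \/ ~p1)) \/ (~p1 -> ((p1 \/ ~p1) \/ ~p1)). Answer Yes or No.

Yes

w0 ||- ~(p1 -> (p1 \/ ~p1)) \/ (~p1 -> ((p1 \/ ~p1) \/ ~p1)) via the disjunct ~p1 -> ((p1 \/ ~p1) \/ ~p1).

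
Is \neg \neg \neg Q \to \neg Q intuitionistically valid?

This is triple-negation reduction, which is intuitionistically derivable.
Assume \neg \neg \neg Q and suppose Q. Then \neg \neg Q (double-negation introduction), contradicting \neg \neg \neg Q. So \neg Q.

Yes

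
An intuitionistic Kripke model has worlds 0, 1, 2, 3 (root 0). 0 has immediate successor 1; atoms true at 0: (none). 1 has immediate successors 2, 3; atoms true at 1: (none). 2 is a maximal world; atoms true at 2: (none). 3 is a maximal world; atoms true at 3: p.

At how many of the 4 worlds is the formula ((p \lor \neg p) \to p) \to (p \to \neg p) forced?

0: does not force it — 0 \nVdash ((p \lor \neg p) \to p) \to (p \to \neg p): at the accessible world 3, 3 \Vdash (p \lor \neg p) \to p but 3 \nVdash p \to \neg p.
1: does not force it.
2: forces it.
3: does not force it.
Worlds forcing the formula: {2}.

1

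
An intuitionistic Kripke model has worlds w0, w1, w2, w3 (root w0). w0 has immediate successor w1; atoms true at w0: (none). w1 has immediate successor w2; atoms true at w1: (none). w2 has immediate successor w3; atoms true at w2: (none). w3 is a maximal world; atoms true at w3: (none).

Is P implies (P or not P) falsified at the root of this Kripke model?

w0 forces P implies (P or not P) vacuously: no world accessible from w0 forces the antecedent P.
So the root w0 forces P implies (P or not P); the model is not a countermodel.

No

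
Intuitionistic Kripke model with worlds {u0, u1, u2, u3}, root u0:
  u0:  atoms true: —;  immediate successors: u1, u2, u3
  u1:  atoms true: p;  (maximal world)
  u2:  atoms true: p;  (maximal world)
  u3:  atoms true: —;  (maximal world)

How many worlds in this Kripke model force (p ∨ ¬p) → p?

2

u0: does not force it — u0 ⊮ (p ∨ ¬p) → p: at the accessible world u3, u3 ⊩ p ∨ ¬p but u3 ⊮ p.
u1: forces it.
u2: forces it.
u3: does not force it.
Worlds forcing the formula: {u1, u2}.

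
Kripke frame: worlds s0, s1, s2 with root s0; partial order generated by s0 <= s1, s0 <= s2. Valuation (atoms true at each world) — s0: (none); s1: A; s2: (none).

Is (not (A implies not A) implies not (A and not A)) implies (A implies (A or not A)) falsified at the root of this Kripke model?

No

s0 forces (not (A implies not A) implies not (A and not A)) implies (A implies (A or not A)): every world accessible from s0 that forces not (A implies not A) implies not (A and not A) (namely s0, s1, s2) also forces A implies (A or not A).
So the root s0 forces (not (A implies not A) implies not (A and not A)) implies (A implies (A or not A)); the model is not a countermodel.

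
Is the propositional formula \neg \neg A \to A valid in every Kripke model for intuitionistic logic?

This is double-negation elimination, which is not intuitionistically valid.
A Kripke countermodel: worlds u, v; order generated by u \le v; atoms true at each world — u:{}; v:{A}.
u \nVdash \neg \neg A \to A: already at u itself, u \Vdash \neg \neg A but u \nVdash A.
u lacks atom A, so u \nVdash A.
So the root u does not force the formula.

No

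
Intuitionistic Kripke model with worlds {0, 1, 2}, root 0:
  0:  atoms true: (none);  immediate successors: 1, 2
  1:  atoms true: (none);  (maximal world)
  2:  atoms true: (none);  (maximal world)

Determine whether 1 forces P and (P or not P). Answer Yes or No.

No

1 does not force P and (P or not P) since 1 fails P.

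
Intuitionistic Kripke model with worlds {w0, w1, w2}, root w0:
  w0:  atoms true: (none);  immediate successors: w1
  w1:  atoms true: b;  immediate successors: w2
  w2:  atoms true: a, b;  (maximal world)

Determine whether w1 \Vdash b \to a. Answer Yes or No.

w1 \nVdash b \to a: already at w1 itself, w1 \Vdash b but w1 \nVdash a.
w1 lacks atom a, so w1 \nVdash a.

No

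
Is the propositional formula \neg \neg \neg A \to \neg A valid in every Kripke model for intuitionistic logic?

Yes

This is triple-negation reduction, which is intuitionistically derivable.
Assume \neg \neg \neg A and suppose A. Then \neg \neg A (double-negation introduction), contradicting \neg \neg \neg A. So \neg A.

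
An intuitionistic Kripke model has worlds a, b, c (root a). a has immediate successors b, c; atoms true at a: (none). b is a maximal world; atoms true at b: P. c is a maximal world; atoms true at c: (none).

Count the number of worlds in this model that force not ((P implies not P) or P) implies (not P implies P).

a: forces it.
b: forces it.
c: forces it.
Worlds forcing the formula: {a, b, c}.

3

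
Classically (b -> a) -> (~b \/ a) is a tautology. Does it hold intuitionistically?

This is the material-implication-as-disjunction principle, which is not intuitionistically valid.
A Kripke countermodel: worlds u0, u1; order generated by u0 <= u1; atoms true at each world — u0:{}; u1:{a,b}.
u0 ||-/- (b -> a) -> (~b \/ a): already at u0 itself, u0 ||- b -> a but u0 ||-/- ~b \/ a.
u0 ||-/- ~b \/ a: neither disjunct is forced at u0.
u0 ||-/- ~b since u1 is accessible from u0 and u1 ||- b.
So the root u0 does not force the formula.

No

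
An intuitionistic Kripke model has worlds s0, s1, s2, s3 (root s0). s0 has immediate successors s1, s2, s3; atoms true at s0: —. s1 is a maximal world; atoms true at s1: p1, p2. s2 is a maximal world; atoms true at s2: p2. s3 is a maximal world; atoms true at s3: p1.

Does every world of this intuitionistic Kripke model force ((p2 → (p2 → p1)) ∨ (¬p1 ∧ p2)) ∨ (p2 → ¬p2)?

No

Not every world: s0 ⊮ ((p2 → (p2 → p1)) ∨ (¬p1 ∧ p2)) ∨ (p2 → ¬p2).
s0 ⊮ ((p2 → (p2 → p1)) ∨ (¬p1 ∧ p2)) ∨ (p2 → ¬p2): neither disjunct is forced at s0.
s0 ⊮ (p2 → (p2 → p1)) ∨ (¬p1 ∧ p2): neither disjunct is forced at s0.
s0 ⊮ p2 → (p2 → p1): at the accessible world s2, s2 ⊩ p2 but s2 ⊮ p2 → p1.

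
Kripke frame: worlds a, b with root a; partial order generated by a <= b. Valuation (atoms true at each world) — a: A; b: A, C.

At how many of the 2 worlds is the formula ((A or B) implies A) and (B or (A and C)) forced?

1

a: does not force it — a does not force ((A or B) implies A) and (B or (A and C)) since a fails B or (A and C).
b: forces it.
Worlds forcing the formula: {b}.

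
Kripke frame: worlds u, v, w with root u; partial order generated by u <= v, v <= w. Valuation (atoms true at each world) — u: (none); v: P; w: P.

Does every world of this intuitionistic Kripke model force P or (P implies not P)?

No

Not every world: u does not force P or (P implies not P).
u does not force P or (P implies not P): neither disjunct is forced at u.
u lacks atom P, so u does not force P.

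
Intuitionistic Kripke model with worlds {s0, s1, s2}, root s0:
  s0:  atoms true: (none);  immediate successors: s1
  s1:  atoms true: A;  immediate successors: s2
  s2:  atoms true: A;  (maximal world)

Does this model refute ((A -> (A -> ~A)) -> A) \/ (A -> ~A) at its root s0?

No

s0 ||- ((A -> (A -> ~A)) -> A) \/ (A -> ~A) via the disjunct (A -> (A -> ~A)) -> A.
So the root s0 forces ((A -> (A -> ~A)) -> A) \/ (A -> ~A); the model is not a countermodel.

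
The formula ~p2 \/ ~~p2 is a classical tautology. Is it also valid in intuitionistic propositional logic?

This is the weak law of excluded middle, which is not intuitionistically valid.
A Kripke countermodel: worlds u, v, w; order generated by u <= v, u <= w; atoms true at each world — u:{}; v:{p2}; w:{}.
u ||-/- ~p2 \/ ~~p2: neither disjunct is forced at u.
u ||-/- ~p2 since v is accessible from u and v ||- p2.
So the root u does not force the formula.

No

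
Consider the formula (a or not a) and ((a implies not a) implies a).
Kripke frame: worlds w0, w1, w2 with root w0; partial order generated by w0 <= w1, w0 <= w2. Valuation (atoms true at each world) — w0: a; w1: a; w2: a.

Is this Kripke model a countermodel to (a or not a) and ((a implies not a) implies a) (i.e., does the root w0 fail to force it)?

w0 forces (a or not a) and ((a implies not a) implies a) since w0 forces both conjuncts.
So the root w0 forces (a or not a) and ((a implies not a) implies a); the model is not a countermodel.

No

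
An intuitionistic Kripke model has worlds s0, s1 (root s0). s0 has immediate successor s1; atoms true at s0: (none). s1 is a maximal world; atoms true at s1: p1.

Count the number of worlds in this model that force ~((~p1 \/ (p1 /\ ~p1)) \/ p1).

0

s0: does not force it — s0 ||-/- ~((~p1 \/ (p1 /\ ~p1)) \/ p1) since s1 is accessible from s0 and s1 ||- (~p1 \/ (p1 /\ ~p1)) \/ p1.
s1: does not force it — s1 ||-/- ~((~p1 \/ (p1 /\ ~p1)) \/ p1) since s1 is accessible from s1 and s1 ||- (~p1 \/ (p1 /\ ~p1)) \/ p1.
Worlds forcing the formula: { }.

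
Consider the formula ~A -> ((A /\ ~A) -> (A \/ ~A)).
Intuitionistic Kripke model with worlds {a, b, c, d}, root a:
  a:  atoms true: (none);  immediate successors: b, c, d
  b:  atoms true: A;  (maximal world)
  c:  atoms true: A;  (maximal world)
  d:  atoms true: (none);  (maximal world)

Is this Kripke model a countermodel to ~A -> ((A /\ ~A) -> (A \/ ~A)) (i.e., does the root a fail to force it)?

a ||- ~A -> ((A /\ ~A) -> (A \/ ~A)): every world accessible from a that forces ~A (namely d) also forces (A /\ ~A) -> (A \/ ~A).
So the root a forces ~A -> ((A /\ ~A) -> (A \/ ~A)); the model is not a countermodel.

No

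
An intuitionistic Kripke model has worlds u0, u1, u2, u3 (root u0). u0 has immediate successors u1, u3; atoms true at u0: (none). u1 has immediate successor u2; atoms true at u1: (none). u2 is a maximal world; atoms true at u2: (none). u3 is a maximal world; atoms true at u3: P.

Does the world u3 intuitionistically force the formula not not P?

u3 forces not not P: no world accessible from u3 forces not P.

Yes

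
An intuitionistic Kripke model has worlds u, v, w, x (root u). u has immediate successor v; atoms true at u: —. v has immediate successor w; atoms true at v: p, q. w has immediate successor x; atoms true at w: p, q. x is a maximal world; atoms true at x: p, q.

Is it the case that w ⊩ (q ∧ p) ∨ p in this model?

w ⊩ (q ∧ p) ∨ p via the disjunct q ∧ p.

Yes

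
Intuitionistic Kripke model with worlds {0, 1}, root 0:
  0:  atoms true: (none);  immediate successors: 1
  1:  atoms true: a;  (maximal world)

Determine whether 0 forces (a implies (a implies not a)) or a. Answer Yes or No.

0 does not force (a implies (a implies not a)) or a: neither disjunct is forced at 0.
0 does not force a implies (a implies not a): at the accessible world 1, 1 forces a but 1 does not force a implies not a.
1 does not force a implies not a: already at 1 itself, 1 forces a but 1 does not force not a.

No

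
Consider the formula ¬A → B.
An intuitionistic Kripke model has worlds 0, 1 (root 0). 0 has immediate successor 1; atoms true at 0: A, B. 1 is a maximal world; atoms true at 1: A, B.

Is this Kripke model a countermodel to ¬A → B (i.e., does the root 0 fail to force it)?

0 ⊩ ¬A → B vacuously: no world accessible from 0 forces the antecedent ¬A.
So the root 0 forces ¬A → B; the model is not a countermodel.

No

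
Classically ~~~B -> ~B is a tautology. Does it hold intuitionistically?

Yes

This is triple-negation reduction, which is intuitionistically derivable.
Assume ~~~B and suppose B. Then ~~B (double-negation introduction), contradicting ~~~B. So ~B.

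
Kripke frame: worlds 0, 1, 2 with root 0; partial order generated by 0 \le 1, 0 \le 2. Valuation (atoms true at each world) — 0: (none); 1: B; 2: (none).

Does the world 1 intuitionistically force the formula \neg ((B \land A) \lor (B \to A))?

1 \Vdash \neg ((B \land A) \lor (B \to A)): no world accessible from 1 forces (B \land A) \lor (B \to A).

Yes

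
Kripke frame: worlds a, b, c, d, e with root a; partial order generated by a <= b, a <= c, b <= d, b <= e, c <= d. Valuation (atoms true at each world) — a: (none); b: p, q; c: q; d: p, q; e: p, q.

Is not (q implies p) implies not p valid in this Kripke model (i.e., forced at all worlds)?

a forces not (q implies p) implies not p vacuously: no world accessible from a forces the antecedent not (q implies p).
Since the root a forces not (q implies p) implies not p and forcing is persistent (monotone upward), every world forces it.

Yes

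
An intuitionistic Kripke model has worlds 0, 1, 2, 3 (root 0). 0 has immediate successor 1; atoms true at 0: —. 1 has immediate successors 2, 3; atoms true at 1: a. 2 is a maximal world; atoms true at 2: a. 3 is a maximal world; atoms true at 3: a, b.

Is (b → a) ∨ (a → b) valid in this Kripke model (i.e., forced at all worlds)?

0 ⊩ (b → a) ∨ (a → b) via the disjunct b → a.
Since the root 0 forces (b → a) ∨ (a → b) and forcing is persistent (monotone upward), every world forces it.

Yes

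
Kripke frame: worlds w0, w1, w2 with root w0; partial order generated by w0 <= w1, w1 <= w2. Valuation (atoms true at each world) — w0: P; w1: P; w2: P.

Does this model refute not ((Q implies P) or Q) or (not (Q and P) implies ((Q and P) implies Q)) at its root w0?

w0 forces not ((Q implies P) or Q) or (not (Q and P) implies ((Q and P) implies Q)) via the disjunct not (Q and P) implies ((Q and P) implies Q).
So the root w0 forces not ((Q implies P) or Q) or (not (Q and P) implies ((Q and P) implies Q)); the model is not a countermodel.

No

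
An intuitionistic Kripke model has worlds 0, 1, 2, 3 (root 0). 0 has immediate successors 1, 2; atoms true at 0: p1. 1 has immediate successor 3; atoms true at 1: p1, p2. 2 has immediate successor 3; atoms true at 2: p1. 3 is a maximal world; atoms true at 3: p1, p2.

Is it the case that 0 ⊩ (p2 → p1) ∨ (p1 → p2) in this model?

Yes

0 ⊩ (p2 → p1) ∨ (p1 → p2) via the disjunct p2 → p1.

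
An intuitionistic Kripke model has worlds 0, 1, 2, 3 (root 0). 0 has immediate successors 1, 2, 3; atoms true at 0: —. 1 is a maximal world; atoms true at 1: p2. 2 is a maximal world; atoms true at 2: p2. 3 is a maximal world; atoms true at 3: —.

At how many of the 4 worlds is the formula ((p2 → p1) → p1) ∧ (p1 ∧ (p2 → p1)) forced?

0: does not force it — 0 ⊮ ((p2 → p1) → p1) ∧ (p1 ∧ (p2 → p1)) since 0 fails (p2 → p1) → p1.
1: does not force it — 1 ⊮ ((p2 → p1) → p1) ∧ (p1 ∧ (p2 → p1)) since 1 fails p1 ∧ (p2 → p1).
2: does not force it.
3: does not force it.
Worlds forcing the formula: { }.

0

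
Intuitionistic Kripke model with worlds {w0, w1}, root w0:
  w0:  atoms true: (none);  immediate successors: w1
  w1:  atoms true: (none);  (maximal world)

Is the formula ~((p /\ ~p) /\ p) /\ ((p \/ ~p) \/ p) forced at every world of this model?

w0 ||- ~((p /\ ~p) /\ p) /\ ((p \/ ~p) \/ p) since w0 forces both conjuncts.
Since the root w0 forces ~((p /\ ~p) /\ p) /\ ((p \/ ~p) \/ p) and forcing is persistent (monotone upward), every world forces it.

Yes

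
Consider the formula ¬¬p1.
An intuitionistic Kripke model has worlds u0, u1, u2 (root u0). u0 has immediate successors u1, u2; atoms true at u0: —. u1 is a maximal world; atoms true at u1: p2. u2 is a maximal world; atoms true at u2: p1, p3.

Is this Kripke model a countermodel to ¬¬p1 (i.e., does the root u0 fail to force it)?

u0 ⊮ ¬¬p1 since u1 is accessible from u0 and u1 ⊩ ¬p1.
u1 ⊩ ¬p1: no world accessible from u1 forces p1.
So the root u0 does not force ¬¬p1; the model is a countermodel.

Yes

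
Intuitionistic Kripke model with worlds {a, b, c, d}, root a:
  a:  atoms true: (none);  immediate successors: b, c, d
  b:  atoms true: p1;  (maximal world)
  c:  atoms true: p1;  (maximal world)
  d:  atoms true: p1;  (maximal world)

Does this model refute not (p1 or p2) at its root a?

Yes

a does not force not (p1 or p2) since b is accessible from a and b forces p1 or p2.
b forces p1 or p2 via the disjunct p1.
So the root a does not force not (p1 or p2); the model is a countermodel.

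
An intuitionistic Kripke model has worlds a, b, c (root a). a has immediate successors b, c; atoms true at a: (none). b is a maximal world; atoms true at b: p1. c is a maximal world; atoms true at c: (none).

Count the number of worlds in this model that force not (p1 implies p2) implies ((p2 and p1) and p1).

1

a: does not force it — a does not force not (p1 implies p2) implies ((p2 and p1) and p1): at the accessible world b, b forces not (p1 implies p2) but b does not force (p2 and p1) and p1.
b: does not force it.
c: forces it.
Worlds forcing the formula: {c}.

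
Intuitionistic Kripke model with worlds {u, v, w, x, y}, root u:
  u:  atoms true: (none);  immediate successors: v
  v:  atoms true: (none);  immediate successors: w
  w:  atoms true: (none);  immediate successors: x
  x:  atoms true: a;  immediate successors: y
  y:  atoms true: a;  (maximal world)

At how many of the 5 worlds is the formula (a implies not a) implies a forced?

u: forces it.
v: forces it.
w: forces it.
x: forces it.
y: forces it.
Worlds forcing the formula: {u, v, w, x, y}.

5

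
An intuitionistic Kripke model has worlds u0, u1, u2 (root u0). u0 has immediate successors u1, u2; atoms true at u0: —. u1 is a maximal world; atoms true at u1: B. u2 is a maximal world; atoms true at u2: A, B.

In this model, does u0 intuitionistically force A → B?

Yes

u0 ⊩ A → B: every world accessible from u0 that forces A (namely u2) also forces B.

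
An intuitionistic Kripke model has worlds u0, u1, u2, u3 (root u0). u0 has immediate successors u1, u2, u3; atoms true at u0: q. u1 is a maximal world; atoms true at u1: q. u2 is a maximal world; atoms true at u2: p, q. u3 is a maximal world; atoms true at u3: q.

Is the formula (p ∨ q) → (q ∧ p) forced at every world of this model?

Not every world: u0 ⊮ (p ∨ q) → (q ∧ p).
u0 ⊮ (p ∨ q) → (q ∧ p): already at u0 itself, u0 ⊩ p ∨ q but u0 ⊮ q ∧ p.
u0 ⊮ q ∧ p since u0 fails p.

No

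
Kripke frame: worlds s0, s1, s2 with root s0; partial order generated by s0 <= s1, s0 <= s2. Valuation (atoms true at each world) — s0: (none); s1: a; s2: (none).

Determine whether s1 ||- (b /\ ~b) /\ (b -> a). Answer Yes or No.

s1 ||-/- (b /\ ~b) /\ (b -> a) since s1 fails b /\ ~b.

No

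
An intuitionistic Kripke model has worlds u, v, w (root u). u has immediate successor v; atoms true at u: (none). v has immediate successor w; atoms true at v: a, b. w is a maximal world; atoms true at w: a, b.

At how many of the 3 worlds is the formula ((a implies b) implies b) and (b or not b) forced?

2

u: does not force it — u does not force ((a implies b) implies b) and (b or not b) since u fails (a implies b) implies b.
v: forces it.
w: forces it.
Worlds forcing the formula: {v, w}.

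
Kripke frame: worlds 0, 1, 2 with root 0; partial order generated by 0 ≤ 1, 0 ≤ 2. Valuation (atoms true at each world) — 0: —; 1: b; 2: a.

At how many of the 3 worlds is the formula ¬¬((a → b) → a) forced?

0: does not force it — 0 ⊮ ¬¬((a → b) → a) since 1 is accessible from 0 and 1 ⊩ ¬((a → b) → a).
1: does not force it — 1 ⊮ ¬¬((a → b) → a) since 1 is accessible from 1 and 1 ⊩ ¬((a → b) → a).
2: forces it.
Worlds forcing the formula: {2}.

1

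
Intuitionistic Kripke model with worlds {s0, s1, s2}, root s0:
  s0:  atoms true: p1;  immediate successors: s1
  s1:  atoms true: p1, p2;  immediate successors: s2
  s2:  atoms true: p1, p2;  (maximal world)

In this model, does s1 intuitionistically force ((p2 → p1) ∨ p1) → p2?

s1 ⊩ ((p2 → p1) ∨ p1) → p2: every world accessible from s1 that forces (p2 → p1) ∨ p1 (namely s1, s2) also forces p2.

Yes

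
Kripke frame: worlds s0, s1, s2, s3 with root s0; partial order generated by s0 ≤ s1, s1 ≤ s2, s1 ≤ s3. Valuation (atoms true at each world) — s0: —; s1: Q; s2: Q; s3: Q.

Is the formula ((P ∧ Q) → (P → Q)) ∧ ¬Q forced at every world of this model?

Not every world: s0 ⊮ ((P ∧ Q) → (P → Q)) ∧ ¬Q.
s0 ⊮ ((P ∧ Q) → (P → Q)) ∧ ¬Q since s0 fails ¬Q.

No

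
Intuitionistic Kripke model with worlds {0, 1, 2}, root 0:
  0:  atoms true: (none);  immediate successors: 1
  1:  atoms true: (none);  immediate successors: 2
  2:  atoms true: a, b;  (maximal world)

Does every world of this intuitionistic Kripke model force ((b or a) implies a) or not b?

Yes

0 forces ((b or a) implies a) or not b via the disjunct (b or a) implies a.
Since the root 0 forces ((b or a) implies a) or not b and forcing is persistent (monotone upward), every world forces it.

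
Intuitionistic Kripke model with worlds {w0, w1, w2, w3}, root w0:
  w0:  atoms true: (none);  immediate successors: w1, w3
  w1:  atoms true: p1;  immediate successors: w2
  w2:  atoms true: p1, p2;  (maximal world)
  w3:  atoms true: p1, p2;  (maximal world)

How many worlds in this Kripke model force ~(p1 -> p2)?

w0: does not force it — w0 ||-/- ~(p1 -> p2) since w2 is accessible from w0 and w2 ||- p1 -> p2.
w1: does not force it.
w2: does not force it.
w3: does not force it.
Worlds forcing the formula: { }.

0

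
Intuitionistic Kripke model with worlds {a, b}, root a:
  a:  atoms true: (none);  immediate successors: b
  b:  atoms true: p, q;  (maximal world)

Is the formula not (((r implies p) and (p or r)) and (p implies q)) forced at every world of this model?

No

Not every world: a does not force not (((r implies p) and (p or r)) and (p implies q)).
a does not force not (((r implies p) and (p or r)) and (p implies q)) since b is accessible from a and b forces ((r implies p) and (p or r)) and (p implies q).
b forces ((r implies p) and (p or r)) and (p implies q) since b forces both conjuncts.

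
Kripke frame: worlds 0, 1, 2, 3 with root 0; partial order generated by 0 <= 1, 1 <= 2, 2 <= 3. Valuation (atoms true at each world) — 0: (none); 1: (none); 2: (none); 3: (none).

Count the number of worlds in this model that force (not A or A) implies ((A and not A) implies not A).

4

0: forces it.
1: forces it.
2: forces it.
3: forces it.
Worlds forcing the formula: {0, 1, 2, 3}.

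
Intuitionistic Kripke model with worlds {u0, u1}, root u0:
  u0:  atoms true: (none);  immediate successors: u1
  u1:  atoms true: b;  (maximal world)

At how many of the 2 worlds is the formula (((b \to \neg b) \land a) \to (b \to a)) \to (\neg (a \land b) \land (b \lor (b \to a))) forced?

u0: does not force it — u0 \nVdash (((b \to \neg b) \land a) \to (b \to a)) \to (\neg (a \land b) \land (b \lor (b \to a))): already at u0 itself, u0 \Vdash ((b \to \neg b) \land a) \to (b \to a) but u0 \nVdash \neg (a \land b) \land (b \lor (b \to a)).
u1: forces it.
Worlds forcing the formula: {u1}.

1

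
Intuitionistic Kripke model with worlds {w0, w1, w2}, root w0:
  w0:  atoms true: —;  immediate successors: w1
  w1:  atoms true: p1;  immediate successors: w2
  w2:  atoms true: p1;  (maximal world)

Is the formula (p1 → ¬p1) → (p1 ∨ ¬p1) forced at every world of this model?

Yes

w0 ⊩ (p1 → ¬p1) → (p1 ∨ ¬p1) vacuously: no world accessible from w0 forces the antecedent p1 → ¬p1.
Since the root w0 forces (p1 → ¬p1) → (p1 ∨ ¬p1) and forcing is persistent (monotone upward), every world forces it.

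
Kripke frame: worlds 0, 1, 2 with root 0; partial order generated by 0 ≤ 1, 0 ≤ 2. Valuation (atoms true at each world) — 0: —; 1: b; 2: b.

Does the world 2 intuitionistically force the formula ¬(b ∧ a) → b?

2 ⊩ ¬(b ∧ a) → b: every world accessible from 2 that forces ¬(b ∧ a) (namely 2) also forces b.

Yes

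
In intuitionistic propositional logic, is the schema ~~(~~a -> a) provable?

This is the double negation of double-negation elimination, which is intuitionistically derivable.
By Glivenko's theorem the double negation of any classical propositional tautology is intuitionistically provable; ~~a -> a is classically a tautology.

Yes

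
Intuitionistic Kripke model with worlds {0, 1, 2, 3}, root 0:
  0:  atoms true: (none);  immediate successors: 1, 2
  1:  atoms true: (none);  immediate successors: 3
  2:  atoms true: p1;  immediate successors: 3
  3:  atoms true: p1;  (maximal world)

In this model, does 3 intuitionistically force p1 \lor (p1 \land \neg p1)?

3 \Vdash p1 \lor (p1 \land \neg p1) via the disjunct p1.

Yes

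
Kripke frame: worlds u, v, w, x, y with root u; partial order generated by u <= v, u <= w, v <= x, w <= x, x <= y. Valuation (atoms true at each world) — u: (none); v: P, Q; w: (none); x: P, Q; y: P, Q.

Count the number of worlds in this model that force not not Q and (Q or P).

3

u: does not force it — u does not force not not Q and (Q or P) since u fails Q or P.
v: forces it.
w: does not force it — w does not force not not Q and (Q or P) since w fails Q or P.
x: forces it.
y: forces it.
Worlds forcing the formula: {v, x, y}.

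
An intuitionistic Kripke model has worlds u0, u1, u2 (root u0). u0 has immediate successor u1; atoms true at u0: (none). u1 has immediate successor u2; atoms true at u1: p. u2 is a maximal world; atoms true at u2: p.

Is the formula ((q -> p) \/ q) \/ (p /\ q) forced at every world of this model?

Yes

u0 ||- ((q -> p) \/ q) \/ (p /\ q) via the disjunct (q -> p) \/ q.
Since the root u0 forces ((q -> p) \/ q) \/ (p /\ q) and forcing is persistent (monotone upward), every world forces it.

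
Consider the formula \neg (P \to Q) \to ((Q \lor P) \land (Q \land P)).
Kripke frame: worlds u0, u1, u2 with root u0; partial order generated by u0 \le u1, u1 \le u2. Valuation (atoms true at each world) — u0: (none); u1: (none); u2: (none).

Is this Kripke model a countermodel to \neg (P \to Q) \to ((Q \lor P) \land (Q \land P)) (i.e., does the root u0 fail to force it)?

u0 \Vdash \neg (P \to Q) \to ((Q \lor P) \land (Q \land P)) vacuously: no world accessible from u0 forces the antecedent \neg (P \to Q).
So the root u0 forces \neg (P \to Q) \to ((Q \lor P) \land (Q \land P)); the model is not a countermodel.

No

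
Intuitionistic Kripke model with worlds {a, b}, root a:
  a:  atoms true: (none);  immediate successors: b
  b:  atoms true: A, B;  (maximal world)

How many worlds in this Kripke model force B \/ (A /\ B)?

1

a: does not force it — a ||-/- B \/ (A /\ B): neither disjunct is forced at a.
b: forces it.
Worlds forcing the formula: {b}.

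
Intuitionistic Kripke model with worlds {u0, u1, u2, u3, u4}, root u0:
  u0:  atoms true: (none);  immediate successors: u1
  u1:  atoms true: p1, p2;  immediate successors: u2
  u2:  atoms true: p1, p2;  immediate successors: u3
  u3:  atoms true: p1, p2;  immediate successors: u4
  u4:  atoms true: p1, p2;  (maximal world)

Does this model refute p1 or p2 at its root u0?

Yes

u0 does not force p1 or p2: neither disjunct is forced at u0.
u0 lacks atom p1, so u0 does not force p1.
So the root u0 does not force p1 or p2; the model is a countermodel.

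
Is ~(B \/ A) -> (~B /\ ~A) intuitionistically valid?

This is a constructively valid De Morgan direction (negated disjunction to conjunction of negations), which is intuitionistically derivable.
From ~(B \/ A): if B held then B \/ A would, contradiction — so ~B; similarly ~A.

Yes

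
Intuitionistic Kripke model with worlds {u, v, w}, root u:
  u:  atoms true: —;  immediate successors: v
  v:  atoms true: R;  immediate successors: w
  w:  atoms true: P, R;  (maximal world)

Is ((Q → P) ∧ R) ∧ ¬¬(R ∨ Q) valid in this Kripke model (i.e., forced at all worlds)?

Not every world: u ⊮ ((Q → P) ∧ R) ∧ ¬¬(R ∨ Q).
u ⊮ ((Q → P) ∧ R) ∧ ¬¬(R ∨ Q) since u fails (Q → P) ∧ R.

No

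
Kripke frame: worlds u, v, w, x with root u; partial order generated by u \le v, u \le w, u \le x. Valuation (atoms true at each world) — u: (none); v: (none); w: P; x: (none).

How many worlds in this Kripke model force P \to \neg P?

2

u: does not force it — u \nVdash P \to \neg P: at the accessible world w, w \Vdash P but w \nVdash \neg P.
v: forces it.
w: does not force it.
x: forces it.
Worlds forcing the formula: {v, x}.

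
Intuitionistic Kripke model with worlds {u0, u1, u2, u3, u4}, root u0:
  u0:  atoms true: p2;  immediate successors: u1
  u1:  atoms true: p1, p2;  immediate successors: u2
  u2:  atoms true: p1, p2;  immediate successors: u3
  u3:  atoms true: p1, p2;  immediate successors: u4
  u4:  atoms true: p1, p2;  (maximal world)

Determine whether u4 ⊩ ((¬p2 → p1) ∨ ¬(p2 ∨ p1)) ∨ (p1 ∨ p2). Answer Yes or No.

Yes

u4 ⊩ ((¬p2 → p1) ∨ ¬(p2 ∨ p1)) ∨ (p1 ∨ p2) via the disjunct (¬p2 → p1) ∨ ¬(p2 ∨ p1).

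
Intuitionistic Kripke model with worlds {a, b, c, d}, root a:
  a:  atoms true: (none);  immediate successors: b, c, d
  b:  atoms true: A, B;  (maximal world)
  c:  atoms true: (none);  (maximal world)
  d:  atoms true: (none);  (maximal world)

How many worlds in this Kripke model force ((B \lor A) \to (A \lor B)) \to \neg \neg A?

a: does not force it — a \nVdash ((B \lor A) \to (A \lor B)) \to \neg \neg A: already at a itself, a \Vdash (B \lor A) \to (A \lor B) but a \nVdash \neg \neg A.
b: forces it.
c: does not force it — c \nVdash ((B \lor A) \to (A \lor B)) \to \neg \neg A: already at c itself, c \Vdash (B \lor A) \to (A \lor B) but c \nVdash \neg \neg A.
d: does not force it — d \nVdash ((B \lor A) \to (A \lor B)) \to \neg \neg A: already at d itself, d \Vdash (B \lor A) \to (A \lor B) but d \nVdash \neg \neg A.
Worlds forcing the formula: {b}.

1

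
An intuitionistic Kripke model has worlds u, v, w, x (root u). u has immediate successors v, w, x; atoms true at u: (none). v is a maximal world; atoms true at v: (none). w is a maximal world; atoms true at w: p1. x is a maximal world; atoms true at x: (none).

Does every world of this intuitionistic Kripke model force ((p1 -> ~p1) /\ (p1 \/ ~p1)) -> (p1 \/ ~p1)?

u ||- ((p1 -> ~p1) /\ (p1 \/ ~p1)) -> (p1 \/ ~p1): every world accessible from u that forces (p1 -> ~p1) /\ (p1 \/ ~p1) (namely v, x) also forces p1 \/ ~p1.
Since the root u forces ((p1 -> ~p1) /\ (p1 \/ ~p1)) -> (p1 \/ ~p1) and forcing is persistent (monotone upward), every world forces it.

Yes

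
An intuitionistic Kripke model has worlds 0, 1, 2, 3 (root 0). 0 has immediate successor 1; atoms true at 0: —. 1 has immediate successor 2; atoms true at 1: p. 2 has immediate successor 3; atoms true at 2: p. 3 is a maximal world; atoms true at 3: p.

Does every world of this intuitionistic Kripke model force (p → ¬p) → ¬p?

Yes

0 ⊩ (p → ¬p) → ¬p vacuously: no world accessible from 0 forces the antecedent p → ¬p.
Since the root 0 forces (p → ¬p) → ¬p and forcing is persistent (monotone upward), every world forces it.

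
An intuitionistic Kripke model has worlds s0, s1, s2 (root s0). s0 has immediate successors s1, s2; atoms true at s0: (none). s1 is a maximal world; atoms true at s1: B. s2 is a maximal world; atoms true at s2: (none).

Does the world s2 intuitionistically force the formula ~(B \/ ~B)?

No

s2 ||-/- ~(B \/ ~B) since s2 is accessible from s2 and s2 ||- B \/ ~B.
s2 ||- B \/ ~B via the disjunct ~B.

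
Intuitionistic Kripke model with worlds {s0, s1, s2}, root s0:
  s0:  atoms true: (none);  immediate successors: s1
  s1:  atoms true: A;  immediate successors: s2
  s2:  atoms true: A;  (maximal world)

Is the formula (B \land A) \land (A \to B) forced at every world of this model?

No

Not every world: s0 \nVdash (B \land A) \land (A \to B).
s0 \nVdash (B \land A) \land (A \to B) since s0 fails B \land A.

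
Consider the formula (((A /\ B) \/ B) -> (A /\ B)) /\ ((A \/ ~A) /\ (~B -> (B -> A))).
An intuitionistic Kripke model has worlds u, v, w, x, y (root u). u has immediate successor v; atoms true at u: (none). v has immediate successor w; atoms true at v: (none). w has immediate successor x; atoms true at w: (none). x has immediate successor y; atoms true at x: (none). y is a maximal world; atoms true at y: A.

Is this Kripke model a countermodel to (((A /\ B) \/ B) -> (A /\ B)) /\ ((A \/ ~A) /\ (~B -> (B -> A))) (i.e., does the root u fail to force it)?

u ||-/- (((A /\ B) \/ B) -> (A /\ B)) /\ ((A \/ ~A) /\ (~B -> (B -> A))) since u fails (A \/ ~A) /\ (~B -> (B -> A)).
So the root u does not force (((A /\ B) \/ B) -> (A /\ B)) /\ ((A \/ ~A) /\ (~B -> (B -> A))); the model is a countermodel.

Yes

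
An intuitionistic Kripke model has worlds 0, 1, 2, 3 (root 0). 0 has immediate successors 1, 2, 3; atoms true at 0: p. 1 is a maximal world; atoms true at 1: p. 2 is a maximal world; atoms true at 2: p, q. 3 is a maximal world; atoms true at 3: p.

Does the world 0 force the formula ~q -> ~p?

No

0 ||-/- ~q -> ~p: at the accessible world 1, 1 ||- ~q but 1 ||-/- ~p.
1 ||-/- ~p since 1 is accessible from 1 and 1 ||- p.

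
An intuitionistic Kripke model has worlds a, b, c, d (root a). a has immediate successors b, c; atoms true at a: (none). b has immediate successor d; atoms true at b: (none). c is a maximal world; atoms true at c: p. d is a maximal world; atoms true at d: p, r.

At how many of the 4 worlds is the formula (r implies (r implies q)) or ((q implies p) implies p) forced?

a: does not force it — a does not force (r implies (r implies q)) or ((q implies p) implies p): neither disjunct is forced at a.
b: does not force it.
c: forces it.
d: forces it.
Worlds forcing the formula: {c, d}.

2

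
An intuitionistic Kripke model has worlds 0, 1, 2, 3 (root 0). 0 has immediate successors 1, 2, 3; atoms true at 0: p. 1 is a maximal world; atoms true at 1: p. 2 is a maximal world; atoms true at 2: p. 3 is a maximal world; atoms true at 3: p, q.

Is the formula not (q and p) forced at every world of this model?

No

Not every world: 0 does not force not (q and p).
0 does not force not (q and p) since 3 is accessible from 0 and 3 forces q and p.
3 forces q and p since 3 forces both conjuncts.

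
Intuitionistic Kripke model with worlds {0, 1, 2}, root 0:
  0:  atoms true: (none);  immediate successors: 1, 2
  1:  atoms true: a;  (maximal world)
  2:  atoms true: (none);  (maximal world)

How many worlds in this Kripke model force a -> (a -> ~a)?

1

0: does not force it — 0 ||-/- a -> (a -> ~a): at the accessible world 1, 1 ||- a but 1 ||-/- a -> ~a.
1: does not force it — 1 ||-/- a -> (a -> ~a): already at 1 itself, 1 ||- a but 1 ||-/- a -> ~a.
2: forces it.
Worlds forcing the formula: {2}.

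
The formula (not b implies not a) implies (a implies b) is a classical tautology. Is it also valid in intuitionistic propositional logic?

This is the converse of contraposition, which is not intuitionistically valid.
A Kripke countermodel: worlds u, v; order generated by u <= v; atoms true at each world — u:{a}; v:{a,b}.
u does not force (not b implies not a) implies (a implies b): already at u itself, u forces not b implies not a but u does not force a implies b.
u does not force a implies b: already at u itself, u forces a but u does not force b.
u lacks atom b, so u does not force b.
So the root u does not force the formula.

No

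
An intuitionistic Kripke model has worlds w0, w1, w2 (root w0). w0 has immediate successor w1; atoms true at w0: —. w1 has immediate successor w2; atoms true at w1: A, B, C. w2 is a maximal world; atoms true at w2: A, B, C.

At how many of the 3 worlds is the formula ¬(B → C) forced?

w0: does not force it — w0 ⊮ ¬(B → C) since w0 is accessible from w0 and w0 ⊩ B → C.
w1: does not force it — w1 ⊮ ¬(B → C) since w1 is accessible from w1 and w1 ⊩ B → C.
w2: does not force it — w2 ⊮ ¬(B → C) since w2 is accessible from w2 and w2 ⊩ B → C.
Worlds forcing the formula: { }.

0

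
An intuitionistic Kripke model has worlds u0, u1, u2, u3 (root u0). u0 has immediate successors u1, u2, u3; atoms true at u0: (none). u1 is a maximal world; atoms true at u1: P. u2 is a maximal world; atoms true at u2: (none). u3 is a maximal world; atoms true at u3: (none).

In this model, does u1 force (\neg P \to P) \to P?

u1 \Vdash (\neg P \to P) \to P: every world accessible from u1 that forces \neg P \to P (namely u1) also forces P.

Yes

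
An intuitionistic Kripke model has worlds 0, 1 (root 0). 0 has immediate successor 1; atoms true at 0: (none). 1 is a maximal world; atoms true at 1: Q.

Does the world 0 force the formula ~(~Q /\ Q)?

Yes

0 ||- ~(~Q /\ Q): no world accessible from 0 forces ~Q /\ Q.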